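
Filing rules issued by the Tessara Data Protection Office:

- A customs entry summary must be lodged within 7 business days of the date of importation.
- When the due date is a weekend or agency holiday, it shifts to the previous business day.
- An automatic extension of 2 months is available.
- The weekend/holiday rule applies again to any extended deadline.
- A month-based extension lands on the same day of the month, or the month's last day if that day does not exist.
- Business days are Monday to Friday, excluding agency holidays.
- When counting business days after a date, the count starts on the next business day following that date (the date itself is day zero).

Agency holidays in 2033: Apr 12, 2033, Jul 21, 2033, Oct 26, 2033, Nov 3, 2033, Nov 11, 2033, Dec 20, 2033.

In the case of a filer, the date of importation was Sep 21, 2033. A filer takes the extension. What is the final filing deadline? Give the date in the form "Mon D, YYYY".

Nov 30, 2033

Starting the day after Sep 21, 2033 and counting 7 business days lands on Sep 30, 2033.
Sep 30, 2033 is a Friday and not a listed holiday, so it stands.
Applying the 2 months extension: 2 months after Sep 30, 2033 is Nov 30, 2033.
Nov 30, 2033 (Wednesday) is already a business day.
Final deadline: Nov 30, 2033.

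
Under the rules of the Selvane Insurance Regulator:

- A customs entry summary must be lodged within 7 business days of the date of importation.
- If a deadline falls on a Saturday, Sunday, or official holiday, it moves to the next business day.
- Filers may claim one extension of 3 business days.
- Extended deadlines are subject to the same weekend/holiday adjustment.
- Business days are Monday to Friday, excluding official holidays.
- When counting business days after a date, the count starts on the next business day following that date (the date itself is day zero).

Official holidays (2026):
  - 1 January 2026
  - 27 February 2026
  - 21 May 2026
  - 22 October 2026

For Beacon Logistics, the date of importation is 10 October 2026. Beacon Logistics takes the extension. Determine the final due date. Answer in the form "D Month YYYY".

7 business days after 10 October 2026, excluding weekends and holidays, is 20 October 2026.
20 October 2026 is a Tuesday and not a listed holiday, so it stands.
Applying the 3-business-day extension: 3 business days after 20 October 2026 is 26 October 2026.
Since 26 October 2026 is a Monday and not a holiday, the date is unchanged.
The final due date is 26 October 2026.

26 October 2026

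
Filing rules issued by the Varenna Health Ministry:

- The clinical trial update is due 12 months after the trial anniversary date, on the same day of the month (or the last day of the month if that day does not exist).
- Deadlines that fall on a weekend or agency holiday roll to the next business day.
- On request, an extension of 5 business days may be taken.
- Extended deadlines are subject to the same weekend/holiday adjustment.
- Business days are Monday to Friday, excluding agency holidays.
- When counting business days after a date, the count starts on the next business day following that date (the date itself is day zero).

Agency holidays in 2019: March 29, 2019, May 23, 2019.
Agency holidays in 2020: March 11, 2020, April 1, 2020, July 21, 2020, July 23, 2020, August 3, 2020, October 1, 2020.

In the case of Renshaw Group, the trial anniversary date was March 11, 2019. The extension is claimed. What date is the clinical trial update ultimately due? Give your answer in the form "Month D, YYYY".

12 months from March 11, 2019 is March 11, 2020.
Because March 11, 2020 is a listed holiday, the deadline becomes March 12, 2020 (Thursday).
Applying the 5-business-day extension: 5 business days after March 12, 2020 is March 19, 2020.
March 19, 2020 falls on a Thursday, which is a business day, so no adjustment is needed.
Deadline: March 19, 2020.

March 19, 2020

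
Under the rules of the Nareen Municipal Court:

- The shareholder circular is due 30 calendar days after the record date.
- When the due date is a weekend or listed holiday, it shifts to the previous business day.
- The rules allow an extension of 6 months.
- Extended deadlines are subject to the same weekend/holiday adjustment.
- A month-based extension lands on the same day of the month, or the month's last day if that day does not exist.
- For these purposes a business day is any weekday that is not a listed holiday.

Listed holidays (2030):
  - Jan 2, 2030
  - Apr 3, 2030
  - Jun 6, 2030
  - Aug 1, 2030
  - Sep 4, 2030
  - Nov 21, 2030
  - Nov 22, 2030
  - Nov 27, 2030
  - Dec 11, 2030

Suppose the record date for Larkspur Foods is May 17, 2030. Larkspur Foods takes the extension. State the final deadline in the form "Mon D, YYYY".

Dec 13, 2030

30 calendar days after May 17, 2030 is Jun 16, 2030.
Because Jun 16, 2030 is a Sunday, the deadline becomes Jun 14, 2030 (Friday).
The 6 months extension carries Jun 14, 2030 to Dec 14, 2030.
Dec 14, 2030 falls on a Saturday. Rolling to the preceding business day gives Dec 13, 2030, a Friday.
So the filing is due Dec 13, 2030.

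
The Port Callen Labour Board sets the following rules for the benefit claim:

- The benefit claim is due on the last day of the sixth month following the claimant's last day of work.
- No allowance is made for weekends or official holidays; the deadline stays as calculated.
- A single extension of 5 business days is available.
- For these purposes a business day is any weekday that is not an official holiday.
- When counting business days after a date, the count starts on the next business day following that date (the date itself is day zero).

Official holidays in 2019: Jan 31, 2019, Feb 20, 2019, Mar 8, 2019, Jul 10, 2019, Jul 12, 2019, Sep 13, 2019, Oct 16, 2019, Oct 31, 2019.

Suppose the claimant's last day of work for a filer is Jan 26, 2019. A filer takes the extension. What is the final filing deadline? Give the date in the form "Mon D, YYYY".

Aug 7, 2019

6 months after Jan 26, 2019 falls in July 2019; the last day of that month is Jul 31, 2019.
Jul 31, 2019 is a Wednesday; no weekend or holiday adjustment applies.
Applying the 5-business-day extension: 5 business days after Jul 31, 2019 is Aug 7, 2019.
Aug 7, 2019 is a Wednesday; no weekend or holiday adjustment applies.
Final deadline: Aug 7, 2019.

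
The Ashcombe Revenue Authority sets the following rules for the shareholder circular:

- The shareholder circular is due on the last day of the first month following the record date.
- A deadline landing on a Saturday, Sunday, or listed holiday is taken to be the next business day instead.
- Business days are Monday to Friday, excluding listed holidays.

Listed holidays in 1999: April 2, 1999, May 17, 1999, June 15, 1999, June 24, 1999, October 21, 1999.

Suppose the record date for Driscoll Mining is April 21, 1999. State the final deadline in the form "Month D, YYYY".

1 month after April 21, 1999 falls in May 1999; the last day of that month is May 31, 1999.
May 31, 1999 (Monday) is already a business day.
Deadline: May 31, 1999.

May 31, 1999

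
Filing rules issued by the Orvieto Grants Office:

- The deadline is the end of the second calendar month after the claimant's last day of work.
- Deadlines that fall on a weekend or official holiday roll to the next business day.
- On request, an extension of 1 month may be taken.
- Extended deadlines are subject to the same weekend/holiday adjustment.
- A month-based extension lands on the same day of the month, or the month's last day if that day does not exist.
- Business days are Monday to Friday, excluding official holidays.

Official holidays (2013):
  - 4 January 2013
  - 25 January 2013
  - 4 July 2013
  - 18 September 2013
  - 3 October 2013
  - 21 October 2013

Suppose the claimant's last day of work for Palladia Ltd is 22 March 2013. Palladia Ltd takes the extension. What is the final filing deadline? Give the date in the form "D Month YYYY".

The second month after 22 March 2013 is May 2013, whose last day is 31 May 2013.
31 May 2013 falls on a Friday, which is a business day, so no adjustment is needed.
Applying the 1 month extension: 1 month after 31 May 2013 is 30 June 2013 (day 31 does not exist in June, so the month's last day is used).
Because 30 June 2013 is a Sunday, the deadline becomes 1 July 2013 (Monday).
So the filing is due 1 July 2013.

1 July 2013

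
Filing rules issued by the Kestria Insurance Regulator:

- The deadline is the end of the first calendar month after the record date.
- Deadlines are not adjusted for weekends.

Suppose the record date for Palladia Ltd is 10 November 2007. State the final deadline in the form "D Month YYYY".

31 December 2007

1 month after 10 November 2007 falls in December 2007; the last day of that month is 31 December 2007.
31 December 2007 falls on a Monday. The rules make no weekend/holiday allowance, so it remains 31 December 2007.
Deadline: 31 December 2007.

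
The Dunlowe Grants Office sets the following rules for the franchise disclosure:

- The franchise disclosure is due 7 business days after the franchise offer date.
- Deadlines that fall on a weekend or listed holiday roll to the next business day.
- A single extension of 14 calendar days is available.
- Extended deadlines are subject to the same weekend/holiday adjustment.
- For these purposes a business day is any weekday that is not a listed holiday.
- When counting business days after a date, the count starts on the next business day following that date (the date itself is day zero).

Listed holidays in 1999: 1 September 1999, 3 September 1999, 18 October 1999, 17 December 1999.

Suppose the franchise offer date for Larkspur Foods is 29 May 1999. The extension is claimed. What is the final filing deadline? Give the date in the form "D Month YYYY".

Counting 7 business days after 29 May 1999 (skipping weekends and listed holidays) reaches 8 June 1999.
Since 8 June 1999 is a Tuesday and not a holiday, the date is unchanged.
The 14-calendar-day extension moves the deadline from 8 June 1999 to 22 June 1999.
22 June 1999 falls on a Tuesday, which is a business day, so no adjustment is needed.
Final deadline: 22 June 1999.

22 June 1999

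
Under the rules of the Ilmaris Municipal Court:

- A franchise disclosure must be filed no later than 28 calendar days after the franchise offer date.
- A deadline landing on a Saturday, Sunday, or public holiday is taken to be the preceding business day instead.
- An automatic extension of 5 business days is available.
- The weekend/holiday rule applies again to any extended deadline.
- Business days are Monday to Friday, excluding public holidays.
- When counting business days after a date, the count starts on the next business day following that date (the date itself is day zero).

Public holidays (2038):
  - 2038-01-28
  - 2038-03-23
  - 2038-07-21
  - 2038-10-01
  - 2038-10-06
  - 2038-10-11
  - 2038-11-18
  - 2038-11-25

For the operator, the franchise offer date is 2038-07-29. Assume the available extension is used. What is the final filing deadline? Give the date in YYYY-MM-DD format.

From 2038-07-29, 28 calendar days later is 2038-08-26.
2038-08-26 is a Thursday and not a listed holiday, so it stands.
Counting 5 further business days from 2038-08-26 reaches 2038-09-02.
2038-09-02 is a Thursday and not a listed holiday, so it stands.
Final deadline: 2038-09-02.

2038-09-02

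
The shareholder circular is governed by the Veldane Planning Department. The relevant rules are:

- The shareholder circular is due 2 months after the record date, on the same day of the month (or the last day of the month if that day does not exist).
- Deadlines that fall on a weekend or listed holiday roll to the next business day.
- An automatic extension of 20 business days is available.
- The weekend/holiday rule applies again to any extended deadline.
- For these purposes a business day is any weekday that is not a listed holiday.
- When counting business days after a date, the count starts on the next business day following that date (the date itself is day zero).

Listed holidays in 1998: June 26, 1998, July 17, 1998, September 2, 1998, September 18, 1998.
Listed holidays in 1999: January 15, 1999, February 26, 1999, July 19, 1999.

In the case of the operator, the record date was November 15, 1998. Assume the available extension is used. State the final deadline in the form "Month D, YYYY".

Moving 2 months forward from November 15, 1998 on the corresponding day gives January 15, 1999.
January 15, 1999 is a listed holiday; the next business day is January 18, 1999 (Monday).
Counting 20 further business days from January 18, 1999 reaches February 15, 1999.
Since February 15, 1999 is a Monday and not a holiday, the date is unchanged.
Deadline: February 15, 1999.

February 15, 1999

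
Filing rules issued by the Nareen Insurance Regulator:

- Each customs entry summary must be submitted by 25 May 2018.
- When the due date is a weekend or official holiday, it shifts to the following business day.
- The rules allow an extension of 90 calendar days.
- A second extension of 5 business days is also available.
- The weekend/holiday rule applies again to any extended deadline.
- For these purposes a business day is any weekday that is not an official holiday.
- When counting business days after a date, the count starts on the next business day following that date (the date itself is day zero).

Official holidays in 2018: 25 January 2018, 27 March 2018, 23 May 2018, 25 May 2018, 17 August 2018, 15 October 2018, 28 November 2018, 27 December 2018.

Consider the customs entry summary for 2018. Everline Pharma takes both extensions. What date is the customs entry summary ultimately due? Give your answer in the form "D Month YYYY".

The stated deadline is 25 May 2018.
25 May 2018 is a listed holiday, so it moves to the next business day, 28 May 2018 (Monday).
Add the 90 calendar-day extension to 28 May 2018: 26 August 2018.
26 August 2018 is a Sunday; the next business day is 27 August 2018 (Monday).
Applying the 5-business-day extension: 5 business days after 27 August 2018 is 3 September 2018.
3 September 2018 is a Monday and not a listed holiday, so it stands.
Final deadline: 3 September 2018.

3 September 2018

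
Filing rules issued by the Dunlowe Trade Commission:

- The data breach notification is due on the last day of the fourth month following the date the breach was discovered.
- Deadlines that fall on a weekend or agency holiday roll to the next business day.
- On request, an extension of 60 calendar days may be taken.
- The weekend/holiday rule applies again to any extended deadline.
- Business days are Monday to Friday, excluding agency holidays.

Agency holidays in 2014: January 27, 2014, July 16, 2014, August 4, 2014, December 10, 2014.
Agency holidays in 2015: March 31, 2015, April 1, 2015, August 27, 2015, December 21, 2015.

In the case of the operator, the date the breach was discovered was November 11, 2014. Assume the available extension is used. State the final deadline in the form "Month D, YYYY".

June 1, 2015

The fourth month after November 11, 2014 is March 2015, whose last day is March 31, 2015.
March 31, 2015 is a listed holiday; the next business day is April 2, 2015 (Thursday).
The 60-calendar-day extension moves the deadline from April 2, 2015 to June 1, 2015.
Since June 1, 2015 is a Monday and not a holiday, the date is unchanged.
So the filing is due June 1, 2015.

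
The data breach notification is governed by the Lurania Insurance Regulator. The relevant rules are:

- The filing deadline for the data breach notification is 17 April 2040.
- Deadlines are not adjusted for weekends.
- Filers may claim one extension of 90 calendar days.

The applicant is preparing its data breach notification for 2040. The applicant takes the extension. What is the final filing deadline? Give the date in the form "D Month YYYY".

16 July 2040

The statutory due date is 17 April 2040.
No adjustment is made for weekends or holidays, so 17 April 2040 stands.
With the 90-day extension, 17 April 2040 becomes 16 July 2040.
16 July 2040 is a Monday; no weekend or holiday adjustment applies.
Final deadline: 16 July 2040.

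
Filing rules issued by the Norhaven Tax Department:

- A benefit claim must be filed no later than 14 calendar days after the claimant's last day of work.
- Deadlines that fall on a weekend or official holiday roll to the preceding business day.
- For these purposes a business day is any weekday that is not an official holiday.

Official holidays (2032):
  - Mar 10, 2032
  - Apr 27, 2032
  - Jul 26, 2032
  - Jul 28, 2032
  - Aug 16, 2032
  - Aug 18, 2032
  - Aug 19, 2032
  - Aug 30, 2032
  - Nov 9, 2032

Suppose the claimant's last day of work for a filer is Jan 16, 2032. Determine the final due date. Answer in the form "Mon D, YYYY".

Adding 14 calendar days to Jan 16, 2032 gives Jan 30, 2032.
Jan 30, 2032 is a Friday and not a listed holiday, so it stands.
Final deadline: Jan 30, 2032.

Jan 30, 2032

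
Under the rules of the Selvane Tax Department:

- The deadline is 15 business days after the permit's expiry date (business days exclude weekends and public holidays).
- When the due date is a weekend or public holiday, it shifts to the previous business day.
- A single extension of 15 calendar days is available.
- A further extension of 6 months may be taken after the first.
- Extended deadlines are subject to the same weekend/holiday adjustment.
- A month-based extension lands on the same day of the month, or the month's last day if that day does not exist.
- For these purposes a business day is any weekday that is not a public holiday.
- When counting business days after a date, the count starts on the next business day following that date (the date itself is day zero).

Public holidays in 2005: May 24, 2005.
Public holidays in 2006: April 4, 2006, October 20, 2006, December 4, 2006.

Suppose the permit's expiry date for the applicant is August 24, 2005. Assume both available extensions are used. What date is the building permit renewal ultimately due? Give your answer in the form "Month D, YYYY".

March 29, 2006

15 business days after August 24, 2005, excluding weekends and holidays, is September 14, 2005.
September 14, 2005 (Wednesday) is already a business day.
The 15-calendar-day extension moves the deadline from September 14, 2005 to September 29, 2005.
September 29, 2005 (Thursday) is already a business day.
Add 6 months to September 29, 2005: March 29, 2006.
March 29, 2006 (Wednesday) is already a business day.
So the filing is due March 29, 2006.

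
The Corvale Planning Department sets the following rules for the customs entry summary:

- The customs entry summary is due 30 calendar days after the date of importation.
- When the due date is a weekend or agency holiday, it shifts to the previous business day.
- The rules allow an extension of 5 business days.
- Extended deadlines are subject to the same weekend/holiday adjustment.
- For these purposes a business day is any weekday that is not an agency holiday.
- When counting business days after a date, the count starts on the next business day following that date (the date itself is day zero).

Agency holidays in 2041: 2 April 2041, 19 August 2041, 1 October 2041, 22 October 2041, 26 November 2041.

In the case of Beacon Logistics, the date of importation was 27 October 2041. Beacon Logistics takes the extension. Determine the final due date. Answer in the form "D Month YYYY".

From 27 October 2041, 30 calendar days later is 26 November 2041.
26 November 2041 falls on a listed holiday. Rolling to the preceding business day gives 25 November 2041, a Monday.
Applying the 5-business-day extension: 5 business days after 25 November 2041 is 3 December 2041.
3 December 2041 (Tuesday) is already a business day.
Deadline: 3 December 2041.

3 December 2041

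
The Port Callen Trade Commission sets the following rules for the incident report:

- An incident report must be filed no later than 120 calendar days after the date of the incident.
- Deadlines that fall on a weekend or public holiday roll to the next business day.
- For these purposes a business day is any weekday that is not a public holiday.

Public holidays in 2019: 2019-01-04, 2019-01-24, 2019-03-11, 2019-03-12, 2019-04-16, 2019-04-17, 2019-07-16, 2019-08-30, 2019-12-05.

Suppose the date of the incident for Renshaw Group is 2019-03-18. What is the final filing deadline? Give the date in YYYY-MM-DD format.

2019-07-17

120 calendar days after 2019-03-18 is 2019-07-16.
Because 2019-07-16 is a listed holiday, the deadline becomes 2019-07-17 (Wednesday).
The final due date is 2019-07-17.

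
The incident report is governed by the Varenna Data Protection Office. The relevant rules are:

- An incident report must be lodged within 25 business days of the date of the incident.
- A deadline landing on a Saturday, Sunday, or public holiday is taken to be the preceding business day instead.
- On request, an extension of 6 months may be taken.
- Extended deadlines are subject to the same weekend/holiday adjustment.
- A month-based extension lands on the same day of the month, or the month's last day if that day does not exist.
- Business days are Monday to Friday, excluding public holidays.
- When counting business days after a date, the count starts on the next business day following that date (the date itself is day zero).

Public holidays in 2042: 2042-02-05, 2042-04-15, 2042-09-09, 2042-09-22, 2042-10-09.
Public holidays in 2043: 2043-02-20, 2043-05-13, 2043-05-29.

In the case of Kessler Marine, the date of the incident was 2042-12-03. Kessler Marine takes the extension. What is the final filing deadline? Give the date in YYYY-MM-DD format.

2043-07-07

25 business days after 2042-12-03, excluding weekends and holidays, is 2043-01-07.
2043-01-07 is a Wednesday and not a listed holiday, so it stands.
Add 6 months to 2043-01-07: 2043-07-07.
2043-07-07 (Tuesday) is already a business day.
Deadline: 2043-07-07.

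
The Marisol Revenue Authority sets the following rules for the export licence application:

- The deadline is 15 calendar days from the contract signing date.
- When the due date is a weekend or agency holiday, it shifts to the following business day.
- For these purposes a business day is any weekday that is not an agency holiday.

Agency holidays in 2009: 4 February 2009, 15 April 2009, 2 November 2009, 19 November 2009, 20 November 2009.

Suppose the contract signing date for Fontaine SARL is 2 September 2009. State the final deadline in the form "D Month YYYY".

17 September 2009

Adding 15 calendar days to 2 September 2009 gives 17 September 2009.
17 September 2009 is a Thursday and not a listed holiday, so it stands.
The final due date is 17 September 2009.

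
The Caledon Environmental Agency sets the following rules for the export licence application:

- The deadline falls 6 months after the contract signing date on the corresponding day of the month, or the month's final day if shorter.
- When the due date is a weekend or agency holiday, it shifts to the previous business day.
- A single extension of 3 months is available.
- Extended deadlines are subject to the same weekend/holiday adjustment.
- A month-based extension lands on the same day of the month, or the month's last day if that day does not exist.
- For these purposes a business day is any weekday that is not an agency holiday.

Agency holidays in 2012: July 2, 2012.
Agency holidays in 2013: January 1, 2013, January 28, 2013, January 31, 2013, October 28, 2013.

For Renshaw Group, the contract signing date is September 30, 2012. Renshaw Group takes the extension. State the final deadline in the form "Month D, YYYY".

June 28, 2013

6 months after September 30, 2012, on the same day of the month, is March 30, 2013.
Because March 30, 2013 is a Saturday, the deadline becomes March 29, 2013 (Friday).
Applying the 3 months extension: 3 months after March 29, 2013 is June 29, 2013.
June 29, 2013 is a Saturday; the preceding business day is June 28, 2013 (Friday).
Final deadline: June 28, 2013.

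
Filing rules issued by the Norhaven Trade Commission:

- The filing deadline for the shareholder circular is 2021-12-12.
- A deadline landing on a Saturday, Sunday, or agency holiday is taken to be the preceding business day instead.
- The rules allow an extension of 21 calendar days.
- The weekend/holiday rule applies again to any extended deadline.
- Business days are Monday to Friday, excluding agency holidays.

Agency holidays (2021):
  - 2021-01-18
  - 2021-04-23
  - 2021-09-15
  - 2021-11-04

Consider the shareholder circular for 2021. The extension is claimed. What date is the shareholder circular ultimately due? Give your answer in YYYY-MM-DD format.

2021-12-31

The statutory due date is 2021-12-12.
2021-12-12 is a Sunday, so it moves to the preceding business day, 2021-12-10 (Friday).
Applying the 21-calendar-day extension: 2021-12-10 + 21 days = 2021-12-31.
2021-12-31 is a Friday and not a listed holiday, so it stands.
Final deadline: 2021-12-31.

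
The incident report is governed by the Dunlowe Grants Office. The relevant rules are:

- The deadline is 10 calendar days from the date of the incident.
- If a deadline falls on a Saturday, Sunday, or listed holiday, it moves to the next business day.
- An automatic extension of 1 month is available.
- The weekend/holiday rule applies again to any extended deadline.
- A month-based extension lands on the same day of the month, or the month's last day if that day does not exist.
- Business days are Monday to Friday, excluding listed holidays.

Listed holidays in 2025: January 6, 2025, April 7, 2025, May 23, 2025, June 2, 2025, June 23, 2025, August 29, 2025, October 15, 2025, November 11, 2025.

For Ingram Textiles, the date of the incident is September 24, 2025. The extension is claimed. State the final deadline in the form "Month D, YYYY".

From September 24, 2025, 10 calendar days later is October 4, 2025.
October 4, 2025 is a Saturday, so it moves to the next business day, October 6, 2025 (Monday).
Add 1 month to October 6, 2025: November 6, 2025.
Since November 6, 2025 is a Thursday and not a holiday, the date is unchanged.
The final due date is November 6, 2025.

November 6, 2025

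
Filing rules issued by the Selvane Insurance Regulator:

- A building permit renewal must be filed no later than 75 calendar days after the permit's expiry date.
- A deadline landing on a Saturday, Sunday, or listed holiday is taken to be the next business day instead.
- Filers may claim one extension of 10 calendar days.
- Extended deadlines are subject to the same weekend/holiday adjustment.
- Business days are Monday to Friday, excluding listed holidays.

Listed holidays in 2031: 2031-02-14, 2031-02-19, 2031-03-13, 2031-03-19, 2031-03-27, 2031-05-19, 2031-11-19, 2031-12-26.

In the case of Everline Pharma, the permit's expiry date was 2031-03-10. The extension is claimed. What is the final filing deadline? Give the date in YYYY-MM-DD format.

2031-06-05

Trigger date 2031-03-10 + 75 calendar days = 2031-05-24.
Because 2031-05-24 is a Saturday, the deadline becomes 2031-05-26 (Monday).
Add the 10 calendar-day extension to 2031-05-26: 2031-06-05.
2031-06-05 (Thursday) is already a business day.
Deadline: 2031-06-05.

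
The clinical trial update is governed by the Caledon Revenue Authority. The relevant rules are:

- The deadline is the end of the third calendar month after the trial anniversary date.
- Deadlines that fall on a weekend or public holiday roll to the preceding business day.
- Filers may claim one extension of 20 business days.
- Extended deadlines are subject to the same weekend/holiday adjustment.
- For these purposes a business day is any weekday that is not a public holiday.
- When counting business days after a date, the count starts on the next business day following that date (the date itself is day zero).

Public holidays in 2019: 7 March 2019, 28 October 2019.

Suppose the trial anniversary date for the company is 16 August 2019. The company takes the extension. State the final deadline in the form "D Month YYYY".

3 months after 16 August 2019 falls in November 2019; the last day of that month is 30 November 2019.
30 November 2019 is a Saturday; the preceding business day is 29 November 2019 (Friday).
Counting 20 further business days from 29 November 2019 reaches 27 December 2019.
27 December 2019 falls on a Friday, which is a business day, so no adjustment is needed.
So the filing is due 27 December 2019.

27 December 2019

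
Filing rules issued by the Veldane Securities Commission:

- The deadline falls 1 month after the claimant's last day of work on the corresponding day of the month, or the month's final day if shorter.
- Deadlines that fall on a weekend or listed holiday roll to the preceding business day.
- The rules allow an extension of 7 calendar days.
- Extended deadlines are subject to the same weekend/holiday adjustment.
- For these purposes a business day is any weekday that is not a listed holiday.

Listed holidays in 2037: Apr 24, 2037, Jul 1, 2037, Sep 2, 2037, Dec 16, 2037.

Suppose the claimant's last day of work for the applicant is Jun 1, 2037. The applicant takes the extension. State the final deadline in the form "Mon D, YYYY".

Jul 7, 2037

1 month from Jun 1, 2037 is Jul 1, 2037.
Jul 1, 2037 is a listed holiday, so it moves to the preceding business day, Jun 30, 2037 (Tuesday).
Applying the 7-calendar-day extension: Jun 30, 2037 + 7 days = Jul 7, 2037.
Jul 7, 2037 is a Tuesday and not a listed holiday, so it stands.
So the filing is due Jul 7, 2037.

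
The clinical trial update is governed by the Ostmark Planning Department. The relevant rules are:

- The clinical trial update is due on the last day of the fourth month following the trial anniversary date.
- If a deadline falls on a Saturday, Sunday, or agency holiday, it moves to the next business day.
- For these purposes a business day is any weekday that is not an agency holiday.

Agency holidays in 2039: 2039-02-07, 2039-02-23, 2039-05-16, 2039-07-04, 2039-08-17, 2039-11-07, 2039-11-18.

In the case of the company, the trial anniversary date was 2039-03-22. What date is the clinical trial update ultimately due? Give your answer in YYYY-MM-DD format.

4 months after 2039-03-22 is July 2039; that month ends on 2039-07-31.
2039-07-31 is a Sunday; the next business day is 2039-08-01 (Monday).
So the filing is due 2039-08-01.

2039-08-01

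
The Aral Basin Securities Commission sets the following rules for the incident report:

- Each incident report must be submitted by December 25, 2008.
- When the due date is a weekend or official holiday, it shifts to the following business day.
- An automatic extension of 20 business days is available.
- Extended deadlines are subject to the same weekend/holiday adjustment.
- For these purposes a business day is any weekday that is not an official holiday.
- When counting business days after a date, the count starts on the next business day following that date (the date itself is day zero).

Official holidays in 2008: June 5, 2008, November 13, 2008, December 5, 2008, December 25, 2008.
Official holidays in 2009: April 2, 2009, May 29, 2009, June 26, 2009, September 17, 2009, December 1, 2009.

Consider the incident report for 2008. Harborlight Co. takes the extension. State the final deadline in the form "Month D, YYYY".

Start from the fixed due date, December 25, 2008.
December 25, 2008 is a listed holiday; the next business day is December 26, 2008 (Friday).
Applying the 20-business-day extension: 20 business days after December 26, 2008 is January 23, 2009.
January 23, 2009 is a Friday and not a listed holiday, so it stands.
So the filing is due January 23, 2009.

January 23, 2009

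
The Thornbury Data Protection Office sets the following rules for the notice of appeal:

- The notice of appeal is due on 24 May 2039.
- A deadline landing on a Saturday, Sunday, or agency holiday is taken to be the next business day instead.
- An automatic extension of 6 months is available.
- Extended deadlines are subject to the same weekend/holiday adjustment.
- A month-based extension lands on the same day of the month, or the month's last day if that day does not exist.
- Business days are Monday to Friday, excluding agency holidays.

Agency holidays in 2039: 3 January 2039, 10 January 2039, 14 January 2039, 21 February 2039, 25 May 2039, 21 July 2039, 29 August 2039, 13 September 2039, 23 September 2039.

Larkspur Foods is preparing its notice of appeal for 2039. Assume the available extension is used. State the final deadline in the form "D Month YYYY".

Start from the fixed due date, 24 May 2039.
24 May 2039 is a Tuesday and not a listed holiday, so it stands.
Add 6 months to 24 May 2039: 24 November 2039.
24 November 2039 (Thursday) is already a business day.
The final due date is 24 November 2039.

24 November 2039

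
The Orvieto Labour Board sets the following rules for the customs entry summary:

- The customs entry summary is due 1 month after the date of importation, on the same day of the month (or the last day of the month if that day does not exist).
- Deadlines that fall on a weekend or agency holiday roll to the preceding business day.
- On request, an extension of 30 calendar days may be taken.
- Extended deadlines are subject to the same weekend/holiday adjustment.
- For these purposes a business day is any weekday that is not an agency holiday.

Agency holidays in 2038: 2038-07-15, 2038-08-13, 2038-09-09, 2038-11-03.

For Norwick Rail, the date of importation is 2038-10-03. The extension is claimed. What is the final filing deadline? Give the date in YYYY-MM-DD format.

2038-12-02

1 month after 2038-10-03, on the same day of the month, is 2038-11-03.
2038-11-03 is a listed holiday; the preceding business day is 2038-11-02 (Tuesday).
With the 30-day extension, 2038-11-02 becomes 2038-12-02.
2038-12-02 (Thursday) is already a business day.
Deadline: 2038-12-02.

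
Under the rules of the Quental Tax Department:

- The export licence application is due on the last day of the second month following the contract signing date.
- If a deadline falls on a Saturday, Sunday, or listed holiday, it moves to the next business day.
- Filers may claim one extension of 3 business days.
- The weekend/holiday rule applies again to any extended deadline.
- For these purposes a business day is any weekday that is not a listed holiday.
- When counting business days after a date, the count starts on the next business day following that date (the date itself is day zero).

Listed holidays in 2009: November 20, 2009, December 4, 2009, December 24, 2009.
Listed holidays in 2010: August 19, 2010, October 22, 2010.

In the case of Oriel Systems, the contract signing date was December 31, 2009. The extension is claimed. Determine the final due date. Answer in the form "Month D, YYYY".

The second month after December 31, 2009 is February 2010, whose last day is February 28, 2010.
February 28, 2010 falls on a Sunday. Rolling to the next business day gives March 1, 2010, a Monday.
Applying the 3-business-day extension: 3 business days after March 1, 2010 is March 4, 2010.
March 4, 2010 falls on a Thursday, which is a business day, so no adjustment is needed.
So the filing is due March 4, 2010.

March 4, 2010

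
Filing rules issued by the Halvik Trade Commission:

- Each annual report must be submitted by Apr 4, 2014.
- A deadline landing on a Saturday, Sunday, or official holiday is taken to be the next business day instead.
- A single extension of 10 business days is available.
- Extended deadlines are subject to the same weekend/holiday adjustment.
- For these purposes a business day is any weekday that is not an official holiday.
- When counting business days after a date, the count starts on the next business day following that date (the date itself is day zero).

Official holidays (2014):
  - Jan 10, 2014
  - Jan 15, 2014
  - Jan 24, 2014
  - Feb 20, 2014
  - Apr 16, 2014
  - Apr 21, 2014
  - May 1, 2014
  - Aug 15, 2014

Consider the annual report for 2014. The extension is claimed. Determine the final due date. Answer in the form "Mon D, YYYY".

The statutory due date is Apr 4, 2014.
Apr 4, 2014 (Friday) is already a business day.
The 10-business-day extension runs from Apr 4, 2014 to Apr 22, 2014.
Apr 22, 2014 is a Tuesday and not a listed holiday, so it stands.
The final due date is Apr 22, 2014.

Apr 22, 2014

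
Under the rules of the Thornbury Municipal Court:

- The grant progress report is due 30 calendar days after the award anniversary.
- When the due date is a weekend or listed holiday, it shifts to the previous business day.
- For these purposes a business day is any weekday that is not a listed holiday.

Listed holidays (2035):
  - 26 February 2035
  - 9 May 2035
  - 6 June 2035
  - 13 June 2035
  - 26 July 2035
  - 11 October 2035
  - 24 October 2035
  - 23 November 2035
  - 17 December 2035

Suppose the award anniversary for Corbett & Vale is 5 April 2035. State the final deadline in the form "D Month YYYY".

Adding 30 calendar days to 5 April 2035 gives 5 May 2035.
5 May 2035 falls on a Saturday. Rolling to the preceding business day gives 4 May 2035, a Friday.
Final deadline: 4 May 2035.

4 May 2035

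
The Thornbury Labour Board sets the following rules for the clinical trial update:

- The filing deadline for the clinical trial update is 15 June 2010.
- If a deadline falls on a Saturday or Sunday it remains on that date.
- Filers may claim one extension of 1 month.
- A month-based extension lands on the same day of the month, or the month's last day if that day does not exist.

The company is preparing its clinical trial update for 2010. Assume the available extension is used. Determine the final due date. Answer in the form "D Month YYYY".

Start from the fixed due date, 15 June 2010.
No adjustment is made for weekends or holidays, so 15 June 2010 stands.
The 1 month extension carries 15 June 2010 to 15 July 2010.
15 July 2010 is a Thursday; no weekend or holiday adjustment applies.
Deadline: 15 July 2010.

15 July 2010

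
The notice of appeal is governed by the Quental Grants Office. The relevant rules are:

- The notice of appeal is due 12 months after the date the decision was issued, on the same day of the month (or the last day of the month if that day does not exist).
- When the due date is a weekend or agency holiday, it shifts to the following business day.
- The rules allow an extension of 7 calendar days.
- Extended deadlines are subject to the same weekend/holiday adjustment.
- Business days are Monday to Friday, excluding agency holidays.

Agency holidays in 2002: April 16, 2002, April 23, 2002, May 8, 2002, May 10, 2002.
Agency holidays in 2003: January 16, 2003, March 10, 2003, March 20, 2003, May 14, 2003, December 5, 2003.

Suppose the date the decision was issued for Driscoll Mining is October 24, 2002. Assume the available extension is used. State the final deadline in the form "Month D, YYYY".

12 months after October 24, 2002, on the same day of the month, is October 24, 2003.
Since October 24, 2003 is a Friday and not a holiday, the date is unchanged.
With the 7-day extension, October 24, 2003 becomes October 31, 2003.
October 31, 2003 (Friday) is already a business day.
Deadline: October 31, 2003.

October 31, 2003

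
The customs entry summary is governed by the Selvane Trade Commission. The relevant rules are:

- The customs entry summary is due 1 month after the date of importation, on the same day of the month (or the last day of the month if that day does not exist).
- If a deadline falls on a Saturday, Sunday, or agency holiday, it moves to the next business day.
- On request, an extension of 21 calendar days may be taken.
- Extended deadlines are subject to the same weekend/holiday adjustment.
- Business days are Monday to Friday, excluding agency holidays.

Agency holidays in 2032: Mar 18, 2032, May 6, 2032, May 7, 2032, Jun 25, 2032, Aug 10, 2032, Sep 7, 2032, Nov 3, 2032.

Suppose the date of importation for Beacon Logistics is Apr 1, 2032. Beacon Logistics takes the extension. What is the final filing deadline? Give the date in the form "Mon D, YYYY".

May 24, 2032

Moving 1 month forward from Apr 1, 2032 on the corresponding day gives May 1, 2032.
May 1, 2032 falls on a Saturday. Rolling to the next business day gives May 3, 2032, a Monday.
With the 21-day extension, May 3, 2032 becomes May 24, 2032.
May 24, 2032 is a Monday and not a listed holiday, so it stands.
Deadline: May 24, 2032.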